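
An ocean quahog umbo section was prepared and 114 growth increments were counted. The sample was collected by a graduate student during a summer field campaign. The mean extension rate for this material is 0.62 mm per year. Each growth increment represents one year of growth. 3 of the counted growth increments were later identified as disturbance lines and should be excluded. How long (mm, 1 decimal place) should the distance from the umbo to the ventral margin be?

68.8 mm

After corrections the count is 114 − 3 = 111 growth increments.
Length ≈ 0.62 × 111 = 68.8 mm.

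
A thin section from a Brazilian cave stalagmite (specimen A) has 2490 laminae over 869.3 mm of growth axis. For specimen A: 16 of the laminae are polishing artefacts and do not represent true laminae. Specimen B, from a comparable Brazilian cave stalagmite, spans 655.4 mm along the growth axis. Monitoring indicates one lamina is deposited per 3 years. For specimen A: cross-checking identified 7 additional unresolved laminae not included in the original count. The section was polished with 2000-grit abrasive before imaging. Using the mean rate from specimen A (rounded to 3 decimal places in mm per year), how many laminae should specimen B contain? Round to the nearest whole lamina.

1867 laminae

Specimen A: adjusted count: 2490 − 16 + 7 = 2481 laminae.
Specimen A: 2481 laminae at 3 years each span 2481 × 3 = 7443 years.
A: Extension rate ≈ 869.3 / 7443 = 0.117 mm/year.
Specimen B: 655.4 mm / 0.117 mm per year = 5601.71 years; at 3 years per lamina that is 5601.71 / 3 ≈ 1867 laminae.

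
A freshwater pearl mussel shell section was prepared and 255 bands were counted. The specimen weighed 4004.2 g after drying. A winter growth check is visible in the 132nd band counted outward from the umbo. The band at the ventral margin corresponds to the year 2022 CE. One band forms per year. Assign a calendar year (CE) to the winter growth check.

Between band 132 and the ventral margin there are 255 − 132 = 123 bands.
The band at the ventral margin is 2022 CE, so the winter growth check dates to 2022 − 123 = 1899 CE.

1899 CE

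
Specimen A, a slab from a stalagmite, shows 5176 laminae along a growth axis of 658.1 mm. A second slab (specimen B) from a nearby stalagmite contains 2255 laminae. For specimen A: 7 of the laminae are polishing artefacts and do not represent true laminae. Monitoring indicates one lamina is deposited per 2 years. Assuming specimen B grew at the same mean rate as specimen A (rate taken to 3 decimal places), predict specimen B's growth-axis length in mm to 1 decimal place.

288.6 mm

Specimen A: correcting the raw count gives 5176 − 7 = 5169 true laminae.
Specimen A: at 2 years per lamina, 5169 × 2 = 10338 years.
A: Extension rate ≈ 658.1 / 10338 = 0.064 mm per year.
Specimen B: at 2 years per lamina, 2255 × 2 = 4510 years. For B, 0.064 mm/year × 4510 years = 288.6 mm.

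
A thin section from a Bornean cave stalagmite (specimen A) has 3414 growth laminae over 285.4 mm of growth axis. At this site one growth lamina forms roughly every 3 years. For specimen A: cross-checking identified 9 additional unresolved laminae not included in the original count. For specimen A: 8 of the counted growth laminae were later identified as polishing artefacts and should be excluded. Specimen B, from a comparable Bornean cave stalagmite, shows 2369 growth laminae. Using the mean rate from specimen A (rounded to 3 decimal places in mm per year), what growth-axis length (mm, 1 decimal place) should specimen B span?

Specimen A: true growth lamina count = 3414 − 8 + 9 = 3415.
Specimen A: multiplying by 3 years per growth lamina: 3415 × 3 = 10245 years.
A: Extension rate ≈ 285.4 / 10245 = 0.028 mm/yr.
Specimen B: 2369 growth laminae at 3 years each span 2369 × 3 = 7107 years. Length of B = 0.028 × 7107 = 199.0 mm.

199.0 mm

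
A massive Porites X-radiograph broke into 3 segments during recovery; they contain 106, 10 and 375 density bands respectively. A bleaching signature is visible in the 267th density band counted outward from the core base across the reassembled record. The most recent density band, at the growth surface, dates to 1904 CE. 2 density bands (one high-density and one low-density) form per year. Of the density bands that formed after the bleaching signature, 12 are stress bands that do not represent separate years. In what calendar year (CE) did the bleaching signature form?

1798 CE

Total density bands = 106 + 10 + 375 = 491.
The bleaching signature sits at density band 267 from the core base, so 491 − 267 = 224 density bands formed after it.
Excluding 12 false density bands: 224 − 12 = 212.
With 2 density bands per year, 212 / 2 = 106 years.
1904 − 106 = 1798 CE.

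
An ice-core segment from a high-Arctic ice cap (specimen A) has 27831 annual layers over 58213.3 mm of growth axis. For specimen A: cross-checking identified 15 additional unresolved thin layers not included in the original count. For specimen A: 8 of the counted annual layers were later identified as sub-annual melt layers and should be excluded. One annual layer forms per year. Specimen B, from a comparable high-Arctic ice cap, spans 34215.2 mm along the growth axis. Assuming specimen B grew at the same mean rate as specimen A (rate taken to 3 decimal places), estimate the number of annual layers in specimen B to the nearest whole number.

Specimen A: adjusted count: 27831 − 8 + 15 = 27838 annual layers.
A: 58213.3 mm over 27838 years gives 58213.3 / 27838 ≈ 2.091 mm per year.
B spans 34215.2 / 2.091 = 16363.08 years ≈ 16363 annual layers.

16363 annual layers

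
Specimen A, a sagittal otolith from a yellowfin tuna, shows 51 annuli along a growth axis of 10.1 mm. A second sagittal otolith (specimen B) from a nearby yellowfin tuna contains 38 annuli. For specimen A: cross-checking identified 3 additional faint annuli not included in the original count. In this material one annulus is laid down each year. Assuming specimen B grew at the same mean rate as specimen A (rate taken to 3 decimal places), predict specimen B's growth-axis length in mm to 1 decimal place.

Specimen A: correcting the raw count gives 51 + 3 = 54 true annuli.
A: Extension rate ≈ 10.1 / 54 = 0.187 mm per year.
B's length ≈ 0.187 × 38 = 7.1 mm.

7.1 mm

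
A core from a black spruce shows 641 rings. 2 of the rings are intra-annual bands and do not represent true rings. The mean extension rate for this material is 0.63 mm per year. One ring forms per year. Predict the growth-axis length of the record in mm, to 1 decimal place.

402.6 mm

Adjusted count: 641 − 2 = 639 rings.
Length ≈ 0.63 × 639 = 402.6 mm.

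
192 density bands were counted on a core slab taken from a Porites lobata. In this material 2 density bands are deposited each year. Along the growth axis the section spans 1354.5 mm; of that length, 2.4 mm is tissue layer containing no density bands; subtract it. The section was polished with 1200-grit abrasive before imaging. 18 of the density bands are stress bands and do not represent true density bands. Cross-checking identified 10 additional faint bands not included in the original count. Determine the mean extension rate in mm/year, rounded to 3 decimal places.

Correcting the raw count gives 192 − 18 + 10 = 184 true density bands.
Dividing by 2 density bands per year: 184 / 2 = 92 years.
The growth record spans 1354.5 − 2.4 = 1352.1 mm.
Extension rate ≈ 1352.1 / 92 = 14.697 mm/year.

14.697 mm/year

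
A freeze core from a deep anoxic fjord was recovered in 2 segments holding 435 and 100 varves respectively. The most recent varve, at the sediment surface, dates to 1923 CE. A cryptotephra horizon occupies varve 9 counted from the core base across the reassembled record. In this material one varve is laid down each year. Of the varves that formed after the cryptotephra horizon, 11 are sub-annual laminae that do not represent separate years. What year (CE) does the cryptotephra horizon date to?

Total varves = 435 + 100 = 535.
535 − 9 = 526 varves lie beyond the cryptotephra horizon toward the sediment surface.
Removing the 11 false varves leaves 526 − 11 = 515 true varves beyond the cryptotephra horizon.
1923 − 515 = 1408 CE.

1408 CE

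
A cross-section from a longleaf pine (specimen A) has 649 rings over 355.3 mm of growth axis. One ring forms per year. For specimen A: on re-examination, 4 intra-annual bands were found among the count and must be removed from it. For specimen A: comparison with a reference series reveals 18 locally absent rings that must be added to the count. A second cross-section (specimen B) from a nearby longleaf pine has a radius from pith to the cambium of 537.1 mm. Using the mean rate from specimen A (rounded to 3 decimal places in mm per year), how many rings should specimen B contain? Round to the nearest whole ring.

Specimen A: correcting the raw count gives 649 − 4 + 18 = 663 true rings.
A: 355.3 mm over 663 years gives 355.3 / 663 ≈ 0.536 mm/year.
For B, 537.1 / 0.536 = 1002.05 years ≈ 1002 rings.

1002 rings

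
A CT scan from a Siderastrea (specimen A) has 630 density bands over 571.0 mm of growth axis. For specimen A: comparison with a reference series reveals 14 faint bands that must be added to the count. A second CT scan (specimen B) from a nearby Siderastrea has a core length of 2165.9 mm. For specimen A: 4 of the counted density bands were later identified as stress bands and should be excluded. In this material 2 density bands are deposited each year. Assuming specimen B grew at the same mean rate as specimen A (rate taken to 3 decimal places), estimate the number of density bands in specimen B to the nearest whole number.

2428 density bands

Specimen A: true density band count = 630 − 4 + 14 = 640.
Specimen A: dividing by 2 density bands per year: 640 / 2 = 320 years.
A: Mean rate = 571.0 mm / 320 years ≈ 1.784 mm/yr.
B spans 2165.9 / 1.784 = 1214.07 years; at 2 density bands per year that is 1214.07 × 2 ≈ 2428 density bands.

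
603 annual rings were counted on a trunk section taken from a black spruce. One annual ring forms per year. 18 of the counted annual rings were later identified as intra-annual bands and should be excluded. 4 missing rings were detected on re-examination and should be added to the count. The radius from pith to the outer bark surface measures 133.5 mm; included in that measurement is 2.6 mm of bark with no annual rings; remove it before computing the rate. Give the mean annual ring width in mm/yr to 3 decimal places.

0.222 mm/yr

Correcting the raw count gives 603 − 18 + 4 = 589 true annual rings.
The growth record spans 133.5 − 2.6 = 130.9 mm.
Mean rate = 130.9 mm / 589 years ≈ 0.222 mm/yr.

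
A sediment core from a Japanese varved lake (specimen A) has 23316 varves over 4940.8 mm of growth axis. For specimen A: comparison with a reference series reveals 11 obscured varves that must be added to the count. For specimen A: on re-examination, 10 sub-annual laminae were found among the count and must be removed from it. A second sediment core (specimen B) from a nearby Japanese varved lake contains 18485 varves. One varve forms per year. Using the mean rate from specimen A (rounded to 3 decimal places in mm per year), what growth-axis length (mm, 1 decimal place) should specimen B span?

3918.8 mm

Specimen A: true varve count = 23316 − 10 + 11 = 23317.
A: 4940.8 mm over 23317 years gives 4940.8 / 23317 ≈ 0.212 mm/yr.
Length of B = 0.212 × 18485 = 3918.8 mm.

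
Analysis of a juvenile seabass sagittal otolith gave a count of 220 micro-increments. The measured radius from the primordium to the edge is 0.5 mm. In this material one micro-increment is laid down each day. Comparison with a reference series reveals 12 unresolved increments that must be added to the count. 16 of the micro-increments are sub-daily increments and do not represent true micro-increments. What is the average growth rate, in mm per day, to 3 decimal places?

Correcting the raw count gives 220 − 16 + 12 = 216 true micro-increments.
Mean rate = 0.5 mm / 216 days ≈ 0.002 mm per day.

0.002 mm per day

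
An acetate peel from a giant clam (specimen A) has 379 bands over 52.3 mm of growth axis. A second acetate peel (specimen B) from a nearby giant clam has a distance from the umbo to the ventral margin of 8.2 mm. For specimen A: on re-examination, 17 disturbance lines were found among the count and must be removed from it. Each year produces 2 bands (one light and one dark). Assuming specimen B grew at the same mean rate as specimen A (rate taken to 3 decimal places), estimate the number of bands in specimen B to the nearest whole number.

57 bands

Specimen A: true band count = 379 − 17 = 362.
Specimen A: with 2 bands per year, 362 / 2 = 181 years.
A: 52.3 mm over 181 years gives 52.3 / 181 ≈ 0.289 mm/yr.
B spans 8.2 / 0.289 = 28.37 years; at 2 bands per year that is 28.37 × 2 ≈ 57 bands.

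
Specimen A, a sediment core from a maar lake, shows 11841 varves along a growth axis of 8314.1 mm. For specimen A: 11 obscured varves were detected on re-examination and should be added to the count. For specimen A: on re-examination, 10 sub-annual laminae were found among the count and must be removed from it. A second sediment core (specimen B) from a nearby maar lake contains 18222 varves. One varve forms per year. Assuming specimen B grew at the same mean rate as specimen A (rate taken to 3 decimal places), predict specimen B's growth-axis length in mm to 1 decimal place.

Specimen A: correcting the raw count gives 11841 − 10 + 11 = 11842 true varves.
A: Mean rate = 8314.1 mm / 11842 years ≈ 0.702 mm per year.
B's length ≈ 0.702 × 18222 = 12791.8 mm.

12791.8 mm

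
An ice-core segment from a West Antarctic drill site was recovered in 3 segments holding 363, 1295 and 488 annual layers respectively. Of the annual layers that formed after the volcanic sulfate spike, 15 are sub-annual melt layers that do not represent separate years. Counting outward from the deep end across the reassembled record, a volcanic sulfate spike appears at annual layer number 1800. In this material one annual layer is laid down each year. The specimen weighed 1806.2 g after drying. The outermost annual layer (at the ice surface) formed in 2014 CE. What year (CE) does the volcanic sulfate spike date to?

1683 CE

Total annual layers = 363 + 1295 + 488 = 2146.
The volcanic sulfate spike sits at annual layer 1800 from the deep end, so 2146 − 1800 = 346 annual layers formed after it.
Removing the 15 false annual layers leaves 346 − 15 = 331 true annual layers beyond the volcanic sulfate spike.
Counting back 331 years from 2014 CE places the volcanic sulfate spike in 2014 − 331 = 1683 CE.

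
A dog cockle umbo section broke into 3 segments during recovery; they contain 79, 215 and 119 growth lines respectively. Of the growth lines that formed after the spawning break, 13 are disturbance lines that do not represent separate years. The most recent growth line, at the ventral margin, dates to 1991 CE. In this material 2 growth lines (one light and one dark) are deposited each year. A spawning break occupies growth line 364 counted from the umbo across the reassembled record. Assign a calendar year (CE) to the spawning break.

1973 CE

Total growth lines = 79 + 215 + 119 = 413.
413 − 364 = 49 growth lines lie beyond the spawning break toward the ventral margin.
49 − 13 false = 36 true growth lines after the spawning break.
With 2 growth lines per year, 36 / 2 = 18 years.
Counting back 18 years from 1991 CE places the spawning break in 1991 − 18 = 1973 CE.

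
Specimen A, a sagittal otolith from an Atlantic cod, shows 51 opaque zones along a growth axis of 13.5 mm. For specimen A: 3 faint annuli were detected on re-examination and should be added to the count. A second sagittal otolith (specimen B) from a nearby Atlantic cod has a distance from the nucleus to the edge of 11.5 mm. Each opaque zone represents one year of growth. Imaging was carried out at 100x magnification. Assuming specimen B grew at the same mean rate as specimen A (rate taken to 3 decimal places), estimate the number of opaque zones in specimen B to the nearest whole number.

46 opaque zones

Specimen A: adjusted count: 51 + 3 = 54 opaque zones.
A: Mean rate = 13.5 mm / 54 years ≈ 0.250 mm per year.
Specimen B: 11.5 mm / 0.250 mm per year = 46.00 years ≈ 46 opaque zones.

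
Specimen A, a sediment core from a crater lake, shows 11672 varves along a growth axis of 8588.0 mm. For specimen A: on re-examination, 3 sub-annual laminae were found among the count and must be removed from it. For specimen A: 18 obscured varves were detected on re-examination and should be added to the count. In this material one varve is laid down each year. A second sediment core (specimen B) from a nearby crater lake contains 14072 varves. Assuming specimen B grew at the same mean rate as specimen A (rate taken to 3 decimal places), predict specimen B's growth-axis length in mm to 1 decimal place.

10342.9 mm

Specimen A: true varve count = 11672 − 3 + 18 = 11687.
A: 8588.0 mm over 11687 years gives 8588.0 / 11687 ≈ 0.735 mm/yr.
Length of B = 0.735 × 14072 = 10342.9 mm.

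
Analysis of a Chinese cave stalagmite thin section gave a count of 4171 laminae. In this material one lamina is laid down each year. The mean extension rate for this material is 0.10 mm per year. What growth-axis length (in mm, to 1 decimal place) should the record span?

417.1 mm

The record spans 4171 years at 0.10 mm per year.
4171 years at 0.10 mm/year gives 0.10 × 4171 = 417.1 mm.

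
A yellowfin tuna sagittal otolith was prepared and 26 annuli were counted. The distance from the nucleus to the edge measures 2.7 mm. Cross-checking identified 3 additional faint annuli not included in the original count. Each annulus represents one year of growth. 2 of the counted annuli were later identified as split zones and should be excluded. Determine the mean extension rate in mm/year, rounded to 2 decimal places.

Correcting the raw count gives 26 − 2 + 3 = 27 true annuli.
Mean rate = 2.7 mm / 27 years ≈ 0.10 mm/year.

0.10 mm/year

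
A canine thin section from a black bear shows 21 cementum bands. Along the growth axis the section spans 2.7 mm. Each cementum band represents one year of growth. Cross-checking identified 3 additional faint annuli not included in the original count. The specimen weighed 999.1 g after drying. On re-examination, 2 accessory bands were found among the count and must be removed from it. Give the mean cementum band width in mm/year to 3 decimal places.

0.123 mm/year

After corrections the count is 21 − 2 + 3 = 22 cementum bands.
Mean rate = 2.7 mm / 22 years ≈ 0.123 mm/year.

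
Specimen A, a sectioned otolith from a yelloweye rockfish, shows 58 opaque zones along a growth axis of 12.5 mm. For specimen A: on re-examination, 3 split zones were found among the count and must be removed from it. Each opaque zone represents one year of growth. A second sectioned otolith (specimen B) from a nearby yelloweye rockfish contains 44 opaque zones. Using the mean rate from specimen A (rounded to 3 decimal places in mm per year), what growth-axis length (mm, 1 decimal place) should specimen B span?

10.0 mm

Specimen A: true opaque zone count = 58 − 3 = 55.
A: 12.5 mm over 55 years gives 12.5 / 55 ≈ 0.227 mm/year.
Length of B = 0.227 × 44 = 10.0 mm.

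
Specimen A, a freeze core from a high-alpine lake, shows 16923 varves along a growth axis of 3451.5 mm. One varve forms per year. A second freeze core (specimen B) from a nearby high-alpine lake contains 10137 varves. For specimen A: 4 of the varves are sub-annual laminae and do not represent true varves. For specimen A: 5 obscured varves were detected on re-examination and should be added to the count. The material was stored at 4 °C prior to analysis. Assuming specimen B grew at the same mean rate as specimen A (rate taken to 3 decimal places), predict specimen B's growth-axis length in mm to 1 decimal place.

2067.9 mm

Specimen A: adjusted count: 16923 − 4 + 5 = 16924 varves.
A: Extension rate ≈ 3451.5 / 16924 = 0.204 mm/yr.
For B, 0.204 mm/year × 10137 years = 2067.9 mm.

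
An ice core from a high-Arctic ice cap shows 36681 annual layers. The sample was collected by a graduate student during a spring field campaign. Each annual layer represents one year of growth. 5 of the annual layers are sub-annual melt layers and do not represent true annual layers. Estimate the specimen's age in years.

Correcting the raw count gives 36681 − 5 = 36676 true annual layers.
One annual layer per year makes the duration 36676 years.

36676 years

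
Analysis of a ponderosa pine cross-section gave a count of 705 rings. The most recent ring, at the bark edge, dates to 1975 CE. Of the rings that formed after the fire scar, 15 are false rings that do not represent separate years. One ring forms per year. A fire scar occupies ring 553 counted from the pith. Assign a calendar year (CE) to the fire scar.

The fire scar sits at ring 553 from the pith, so 705 − 553 = 152 rings formed after it.
Removing the 15 false rings leaves 152 − 15 = 137 true rings beyond the fire scar.
1975 − 137 = 1838 CE.

1838 CE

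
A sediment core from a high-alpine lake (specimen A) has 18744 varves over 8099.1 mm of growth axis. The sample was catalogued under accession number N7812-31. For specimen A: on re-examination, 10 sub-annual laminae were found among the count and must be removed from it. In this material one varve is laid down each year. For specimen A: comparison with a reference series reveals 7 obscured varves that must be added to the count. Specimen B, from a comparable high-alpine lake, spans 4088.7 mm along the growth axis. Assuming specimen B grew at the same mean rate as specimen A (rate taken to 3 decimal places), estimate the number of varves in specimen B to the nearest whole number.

Specimen A: correcting the raw count gives 18744 − 10 + 7 = 18741 true varves.
A: Extension rate ≈ 8099.1 / 18741 = 0.432 mm per year.
For B, 4088.7 / 0.432 = 9464.58 years ≈ 9465 varves.

9465 varves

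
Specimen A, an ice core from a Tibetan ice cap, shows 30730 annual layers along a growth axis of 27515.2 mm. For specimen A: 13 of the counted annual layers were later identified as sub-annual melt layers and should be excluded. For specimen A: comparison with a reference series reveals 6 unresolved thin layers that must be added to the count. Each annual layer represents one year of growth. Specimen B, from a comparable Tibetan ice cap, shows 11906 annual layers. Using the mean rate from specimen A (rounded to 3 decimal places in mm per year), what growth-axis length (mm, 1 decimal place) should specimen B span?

Specimen A: after corrections the count is 30730 − 13 + 6 = 30723 annual layers.
A: Extension rate ≈ 27515.2 / 30723 = 0.896 mm/year.
Length of B = 0.896 × 11906 = 10667.8 mm.

10667.8 mm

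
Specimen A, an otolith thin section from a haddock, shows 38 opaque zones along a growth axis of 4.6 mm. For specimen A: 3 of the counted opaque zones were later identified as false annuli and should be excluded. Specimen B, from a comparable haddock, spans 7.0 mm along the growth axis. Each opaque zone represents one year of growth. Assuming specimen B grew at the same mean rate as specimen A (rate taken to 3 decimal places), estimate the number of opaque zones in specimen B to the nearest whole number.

53 opaque zones

Specimen A: after corrections the count is 38 − 3 = 35 opaque zones.
A: Mean rate = 4.6 mm / 35 years ≈ 0.131 mm per year.
B spans 7.0 / 0.131 = 53.44 years ≈ 53 opaque zones.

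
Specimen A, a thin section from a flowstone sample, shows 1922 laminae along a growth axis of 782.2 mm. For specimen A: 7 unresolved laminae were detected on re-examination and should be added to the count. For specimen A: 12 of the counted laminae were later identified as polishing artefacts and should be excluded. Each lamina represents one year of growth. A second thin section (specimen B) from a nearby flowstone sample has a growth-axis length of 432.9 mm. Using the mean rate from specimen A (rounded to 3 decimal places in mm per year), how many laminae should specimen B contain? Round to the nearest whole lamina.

1061 laminae

Specimen A: after corrections the count is 1922 − 12 + 7 = 1917 laminae.
A: Extension rate ≈ 782.2 / 1917 = 0.408 mm/year.
For B, 432.9 / 0.408 = 1061.03 years ≈ 1061 laminae.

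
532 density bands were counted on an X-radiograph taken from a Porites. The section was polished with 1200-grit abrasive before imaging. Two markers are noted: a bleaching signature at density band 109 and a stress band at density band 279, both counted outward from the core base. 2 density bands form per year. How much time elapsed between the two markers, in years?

Separation: 279 − 109 = 170 density bands.
With 2 density bands per year, 170 / 2 = 85 years.

85 years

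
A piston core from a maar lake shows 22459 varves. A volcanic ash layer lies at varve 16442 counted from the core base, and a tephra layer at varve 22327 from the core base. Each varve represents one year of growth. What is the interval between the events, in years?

5885 yr

22327 − 16442 = 5885 varves lie between the two events.
That is 5885 years at one varve per year.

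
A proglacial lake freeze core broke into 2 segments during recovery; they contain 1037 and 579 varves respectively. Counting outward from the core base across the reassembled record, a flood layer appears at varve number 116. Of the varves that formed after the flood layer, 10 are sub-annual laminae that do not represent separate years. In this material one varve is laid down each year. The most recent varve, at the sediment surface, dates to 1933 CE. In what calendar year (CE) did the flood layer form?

443 CE

Total varves = 1037 + 579 = 1616.
1616 − 116 = 1500 varves lie beyond the flood layer toward the sediment surface.
1500 − 10 false = 1490 true varves after the flood layer.
The varve at the sediment surface is 1933 CE, so the flood layer dates to 1933 − 1490 = 443 CE.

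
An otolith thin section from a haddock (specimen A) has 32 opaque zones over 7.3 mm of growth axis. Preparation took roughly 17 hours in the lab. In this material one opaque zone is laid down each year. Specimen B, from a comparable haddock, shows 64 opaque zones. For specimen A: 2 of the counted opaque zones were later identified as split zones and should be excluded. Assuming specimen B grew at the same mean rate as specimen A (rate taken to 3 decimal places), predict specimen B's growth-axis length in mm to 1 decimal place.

Specimen A: after corrections the count is 32 − 2 = 30 opaque zones.
A: Extension rate ≈ 7.3 / 30 = 0.243 mm/yr.
For B, 0.243 mm/year × 64 years = 15.6 mm.

15.6 mm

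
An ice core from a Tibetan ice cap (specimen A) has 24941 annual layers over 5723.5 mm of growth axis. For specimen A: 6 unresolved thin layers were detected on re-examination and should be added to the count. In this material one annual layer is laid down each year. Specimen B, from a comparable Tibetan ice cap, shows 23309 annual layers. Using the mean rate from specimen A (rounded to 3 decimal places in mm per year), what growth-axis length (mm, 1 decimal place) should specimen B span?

Specimen A: adjusted count: 24941 + 6 = 24947 annual layers.
A: 5723.5 mm over 24947 years gives 5723.5 / 24947 ≈ 0.229 mm/year.
For B, 0.229 mm/year × 23309 years = 5337.8 mm.

5337.8 mm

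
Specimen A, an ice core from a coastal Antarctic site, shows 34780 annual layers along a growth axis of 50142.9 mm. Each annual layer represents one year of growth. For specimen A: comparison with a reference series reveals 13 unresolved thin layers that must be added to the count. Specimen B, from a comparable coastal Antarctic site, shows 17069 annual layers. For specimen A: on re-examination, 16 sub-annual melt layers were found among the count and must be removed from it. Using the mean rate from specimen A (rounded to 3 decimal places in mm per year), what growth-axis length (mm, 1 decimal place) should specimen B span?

24613.5 mm

Specimen A: after corrections the count is 34780 − 16 + 13 = 34777 annual layers.
A: Mean rate = 50142.9 mm / 34777 years ≈ 1.442 mm/yr.
Length of B = 1.442 × 17069 = 24613.5 mm.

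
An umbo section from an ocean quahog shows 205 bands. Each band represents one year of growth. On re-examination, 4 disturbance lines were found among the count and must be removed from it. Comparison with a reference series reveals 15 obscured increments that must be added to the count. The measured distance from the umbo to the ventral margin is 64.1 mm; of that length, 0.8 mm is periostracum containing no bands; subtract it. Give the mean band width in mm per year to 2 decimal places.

True band count = 205 − 4 + 15 = 216.
Net length = 64.1 − 0.8 = 63.3 mm.
Mean rate = 63.3 mm / 216 years ≈ 0.29 mm per year.

0.29 mm per year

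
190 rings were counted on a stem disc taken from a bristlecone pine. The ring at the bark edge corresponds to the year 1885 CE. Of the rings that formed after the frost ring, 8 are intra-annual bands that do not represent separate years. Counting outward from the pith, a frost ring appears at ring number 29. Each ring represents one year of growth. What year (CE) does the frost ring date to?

190 − 29 = 161 rings lie beyond the frost ring toward the bark edge.
Excluding 8 false rings: 161 − 8 = 153.
1885 − 153 = 1732 CE.

1732 CE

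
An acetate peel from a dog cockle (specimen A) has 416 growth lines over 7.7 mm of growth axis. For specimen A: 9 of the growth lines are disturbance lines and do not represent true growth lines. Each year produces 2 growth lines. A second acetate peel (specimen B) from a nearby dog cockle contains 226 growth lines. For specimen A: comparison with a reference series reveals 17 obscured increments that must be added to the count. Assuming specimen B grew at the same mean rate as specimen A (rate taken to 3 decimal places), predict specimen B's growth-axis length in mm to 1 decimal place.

4.1 mm

Specimen A: true growth line count = 416 − 9 + 17 = 424.
Specimen A: dividing by 2 growth lines per year: 424 / 2 = 212 years.
A: Mean rate = 7.7 mm / 212 years ≈ 0.036 mm/year.
Specimen B: dividing by 2 growth lines per year: 226 / 2 = 113 years. B's length ≈ 0.036 × 113 = 4.1 mm.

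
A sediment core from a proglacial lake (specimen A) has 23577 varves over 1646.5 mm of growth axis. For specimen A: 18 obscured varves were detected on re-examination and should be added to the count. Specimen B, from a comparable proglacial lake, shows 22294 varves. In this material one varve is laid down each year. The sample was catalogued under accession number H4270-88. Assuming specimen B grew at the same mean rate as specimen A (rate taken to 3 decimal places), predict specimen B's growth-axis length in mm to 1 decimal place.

Specimen A: adjusted count: 23577 + 18 = 23595 varves.
A: 1646.5 mm over 23595 years gives 1646.5 / 23595 ≈ 0.070 mm/year.
Length of B = 0.070 × 22294 = 1560.6 mm.

1560.6 mm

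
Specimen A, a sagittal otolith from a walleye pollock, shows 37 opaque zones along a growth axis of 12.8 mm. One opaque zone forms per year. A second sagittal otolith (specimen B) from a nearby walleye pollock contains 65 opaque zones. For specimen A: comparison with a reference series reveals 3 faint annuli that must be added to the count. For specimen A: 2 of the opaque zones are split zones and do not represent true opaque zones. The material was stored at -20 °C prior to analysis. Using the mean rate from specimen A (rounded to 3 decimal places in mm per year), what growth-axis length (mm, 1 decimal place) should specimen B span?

21.9 mm

Specimen A: after corrections the count is 37 − 2 + 3 = 38 opaque zones.
A: 12.8 mm over 38 years gives 12.8 / 38 ≈ 0.337 mm/yr.
For B, 0.337 mm/year × 65 years = 21.9 mm.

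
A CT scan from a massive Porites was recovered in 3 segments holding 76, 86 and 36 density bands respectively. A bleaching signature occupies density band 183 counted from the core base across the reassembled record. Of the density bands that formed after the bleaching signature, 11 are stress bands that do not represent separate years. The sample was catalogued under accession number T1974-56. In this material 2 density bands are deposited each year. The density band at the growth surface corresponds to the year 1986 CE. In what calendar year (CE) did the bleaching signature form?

Total density bands = 76 + 86 + 36 = 198.
198 − 183 = 15 density bands lie beyond the bleaching signature toward the growth surface.
Excluding 11 false density bands: 15 − 11 = 4.
With 2 density bands per year, 4 / 2 = 2 years.
1986 − 2 = 1984 CE.

1984 CE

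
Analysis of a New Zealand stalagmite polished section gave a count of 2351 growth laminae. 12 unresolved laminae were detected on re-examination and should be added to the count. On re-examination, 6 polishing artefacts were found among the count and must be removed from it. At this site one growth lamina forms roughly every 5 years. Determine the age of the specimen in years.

Adjusted count: 2351 − 6 + 12 = 2357 growth laminae.
Multiplying by 5 years per growth lamina: 2357 × 5 = 11785 years.

11785 years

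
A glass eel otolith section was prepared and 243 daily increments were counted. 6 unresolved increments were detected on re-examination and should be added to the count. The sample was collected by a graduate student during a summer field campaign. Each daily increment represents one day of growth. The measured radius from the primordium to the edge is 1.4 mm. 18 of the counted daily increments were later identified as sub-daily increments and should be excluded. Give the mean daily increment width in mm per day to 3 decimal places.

0.006 mm per day

True daily increment count = 243 − 18 + 6 = 231.
Mean rate = 1.4 mm / 231 days ≈ 0.006 mm per day.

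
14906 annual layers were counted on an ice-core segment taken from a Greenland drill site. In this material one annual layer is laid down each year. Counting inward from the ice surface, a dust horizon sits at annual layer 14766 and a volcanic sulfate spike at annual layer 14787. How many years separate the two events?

21 years

Separation: 14787 − 14766 = 21 annual layers.
One annual layer per year makes the interval 21 years.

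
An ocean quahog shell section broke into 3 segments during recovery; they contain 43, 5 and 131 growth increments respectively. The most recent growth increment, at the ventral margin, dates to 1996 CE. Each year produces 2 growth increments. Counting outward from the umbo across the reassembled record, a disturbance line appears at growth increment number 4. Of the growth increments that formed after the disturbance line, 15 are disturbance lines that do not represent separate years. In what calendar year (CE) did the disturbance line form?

Total growth increments = 43 + 5 + 131 = 179.
179 − 4 = 175 growth increments lie beyond the disturbance line toward the ventral margin.
Excluding 15 false growth increments: 175 − 15 = 160.
Dividing by 2 growth increments per year: 160 / 2 = 80 years.
1996 − 80 = 1916 CE.

1916 CE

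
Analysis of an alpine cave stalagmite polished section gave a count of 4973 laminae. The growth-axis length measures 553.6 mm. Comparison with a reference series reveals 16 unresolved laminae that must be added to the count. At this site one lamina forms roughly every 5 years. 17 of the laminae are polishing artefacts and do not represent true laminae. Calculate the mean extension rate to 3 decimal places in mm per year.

0.022 mm per year

Adjusted count: 4973 − 17 + 16 = 4972 laminae.
At 5 years per lamina, 4972 × 5 = 24860 years.
Mean rate = 553.6 mm / 24860 years ≈ 0.022 mm per year.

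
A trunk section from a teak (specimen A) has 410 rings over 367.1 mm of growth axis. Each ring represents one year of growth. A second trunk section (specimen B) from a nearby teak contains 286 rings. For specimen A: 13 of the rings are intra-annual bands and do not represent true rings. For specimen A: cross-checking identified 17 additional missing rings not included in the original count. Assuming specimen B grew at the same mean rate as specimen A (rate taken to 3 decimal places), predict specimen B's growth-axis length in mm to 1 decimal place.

Specimen A: adjusted count: 410 − 13 + 17 = 414 rings.
A: 367.1 mm over 414 years gives 367.1 / 414 ≈ 0.887 mm/year.
B's length ≈ 0.887 × 286 = 253.7 mm.

253.7 mm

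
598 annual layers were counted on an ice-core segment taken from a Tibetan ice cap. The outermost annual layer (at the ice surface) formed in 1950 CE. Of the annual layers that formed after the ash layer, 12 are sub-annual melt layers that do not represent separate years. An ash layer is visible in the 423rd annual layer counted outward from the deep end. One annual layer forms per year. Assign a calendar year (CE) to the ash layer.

1787 CE

Between annual layer 423 and the ice surface there are 598 − 423 = 175 annual layers.
Removing the 12 false annual layers leaves 175 − 12 = 163 true annual layers beyond the ash layer.
The annual layer at the ice surface is 1950 CE, so the ash layer dates to 1950 − 163 = 1787 CE.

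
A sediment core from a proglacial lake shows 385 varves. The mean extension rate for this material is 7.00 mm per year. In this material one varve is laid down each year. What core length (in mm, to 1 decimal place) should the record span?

385 years of growth are recorded.
Predicted length = 7.00 mm/year × 385 years = 2695.0 mm.

2695.0 mm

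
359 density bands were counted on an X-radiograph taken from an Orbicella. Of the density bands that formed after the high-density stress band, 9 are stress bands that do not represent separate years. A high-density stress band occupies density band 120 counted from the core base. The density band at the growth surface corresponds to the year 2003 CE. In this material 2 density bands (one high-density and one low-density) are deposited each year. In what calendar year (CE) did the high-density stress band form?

359 − 120 = 239 density bands lie beyond the high-density stress band toward the growth surface.
239 − 9 false = 230 true density bands after the high-density stress band.
230 density bands at 2 per year is 230 / 2 = 115 years.
Counting back 115 years from 2003 CE places the high-density stress band in 2003 − 115 = 1888 CE.

1888 CE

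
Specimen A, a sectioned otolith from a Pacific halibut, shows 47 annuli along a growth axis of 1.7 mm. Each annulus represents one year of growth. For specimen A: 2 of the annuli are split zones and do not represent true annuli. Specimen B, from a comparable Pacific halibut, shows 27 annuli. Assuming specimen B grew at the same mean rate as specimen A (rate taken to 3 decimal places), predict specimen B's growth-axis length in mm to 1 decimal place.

1.0 mm

Specimen A: true annulus count = 47 − 2 = 45.
A: Mean rate = 1.7 mm / 45 years ≈ 0.038 mm per year.
For B, 0.038 mm/year × 27 years = 1.0 mm.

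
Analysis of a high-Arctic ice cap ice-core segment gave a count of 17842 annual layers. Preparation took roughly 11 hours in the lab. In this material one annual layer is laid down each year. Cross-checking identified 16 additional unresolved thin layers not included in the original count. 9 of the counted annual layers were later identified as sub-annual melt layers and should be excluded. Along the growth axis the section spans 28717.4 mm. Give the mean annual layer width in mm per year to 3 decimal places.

After corrections the count is 17842 − 9 + 16 = 17849 annual layers.
Mean rate = 28717.4 mm / 17849 years ≈ 1.609 mm per year.

1.609 mm per year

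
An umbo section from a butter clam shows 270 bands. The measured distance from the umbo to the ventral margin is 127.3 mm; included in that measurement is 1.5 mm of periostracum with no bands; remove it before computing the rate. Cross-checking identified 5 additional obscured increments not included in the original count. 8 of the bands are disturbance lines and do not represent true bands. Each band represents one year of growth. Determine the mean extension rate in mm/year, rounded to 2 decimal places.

0.47 mm/year

After corrections the count is 270 − 8 + 5 = 267 bands.
The growth record spans 127.3 − 1.5 = 125.8 mm.
Mean rate = 125.8 mm / 267 years ≈ 0.47 mm/year.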